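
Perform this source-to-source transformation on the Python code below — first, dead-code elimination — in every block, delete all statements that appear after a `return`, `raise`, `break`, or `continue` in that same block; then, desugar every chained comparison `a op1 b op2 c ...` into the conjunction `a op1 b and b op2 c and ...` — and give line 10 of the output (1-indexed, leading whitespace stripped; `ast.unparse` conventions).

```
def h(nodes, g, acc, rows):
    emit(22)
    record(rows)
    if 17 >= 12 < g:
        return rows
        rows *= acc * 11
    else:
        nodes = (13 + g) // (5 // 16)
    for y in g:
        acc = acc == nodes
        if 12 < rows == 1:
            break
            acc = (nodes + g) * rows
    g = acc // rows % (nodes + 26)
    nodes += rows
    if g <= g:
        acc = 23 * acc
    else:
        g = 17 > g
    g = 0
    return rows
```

Transformed code:
def h(nodes, g, acc, rows):
    emit(22)
    record(rows)
    if 17 >= 12 and 12 < g:
        return rows
    else:
        nodes = (13 + g) // (5 // 16)
    for y in g:
        acc = acc == nodes
        if 12 < rows and rows == 1:
            break
    g = acc // rows % (nodes + 26)
    nodes += rows
    if g <= g:
        acc = 23 * acc
    else:
        g = 17 > g
    g = 0
    return rows

if 12 < rows and rows == 1:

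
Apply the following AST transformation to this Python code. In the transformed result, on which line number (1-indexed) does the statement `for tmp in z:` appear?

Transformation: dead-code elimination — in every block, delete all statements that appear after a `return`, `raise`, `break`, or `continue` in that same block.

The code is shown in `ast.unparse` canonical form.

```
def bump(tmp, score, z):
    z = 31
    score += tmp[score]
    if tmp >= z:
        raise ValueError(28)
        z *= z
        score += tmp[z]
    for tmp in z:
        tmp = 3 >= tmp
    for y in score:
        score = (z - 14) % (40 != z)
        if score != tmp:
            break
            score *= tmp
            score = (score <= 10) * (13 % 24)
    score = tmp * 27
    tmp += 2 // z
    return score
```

6

Transformed code:
def bump(tmp, score, z):
    z = 31
    score += tmp[score]
    if tmp >= z:
        raise ValueError(28)
    for tmp in z:
        tmp = 3 >= tmp
    for y in score:
        score = (z - 14) % (40 != z)
        if score != tmp:
            break
    score = tmp * 27
    tmp += 2 // z
    return score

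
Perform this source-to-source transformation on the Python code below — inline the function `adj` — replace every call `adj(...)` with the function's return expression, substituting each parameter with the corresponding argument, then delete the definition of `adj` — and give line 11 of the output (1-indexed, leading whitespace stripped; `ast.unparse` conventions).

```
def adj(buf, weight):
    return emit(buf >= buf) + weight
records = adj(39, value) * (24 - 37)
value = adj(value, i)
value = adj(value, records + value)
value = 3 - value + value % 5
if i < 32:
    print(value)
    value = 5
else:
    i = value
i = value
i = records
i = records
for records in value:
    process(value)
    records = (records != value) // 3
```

Transformed code:
records = (emit(39 >= 39) + value) * (24 - 37)
value = emit(value >= value) + i
value = emit(value >= value) + (records + value)
value = 3 - value + value % 5
if i < 32:
    print(value)
    value = 5
else:
    i = value
i = value
i = records
i = records
for records in value:
    process(value)
    records = (records != value) // 3

i = records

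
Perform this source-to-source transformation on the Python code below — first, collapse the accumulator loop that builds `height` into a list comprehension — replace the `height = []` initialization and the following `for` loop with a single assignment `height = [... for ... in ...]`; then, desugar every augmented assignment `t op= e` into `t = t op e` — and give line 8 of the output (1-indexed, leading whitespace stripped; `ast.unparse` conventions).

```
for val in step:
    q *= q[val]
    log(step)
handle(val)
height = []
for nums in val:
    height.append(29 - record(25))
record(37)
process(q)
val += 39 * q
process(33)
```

val = val + 39 * q

Transformed code:
for val in step:
    q = q * q[val]
    log(step)
handle(val)
height = [29 - record(25) for nums in val]
record(37)
process(q)
val = val + 39 * q
process(33)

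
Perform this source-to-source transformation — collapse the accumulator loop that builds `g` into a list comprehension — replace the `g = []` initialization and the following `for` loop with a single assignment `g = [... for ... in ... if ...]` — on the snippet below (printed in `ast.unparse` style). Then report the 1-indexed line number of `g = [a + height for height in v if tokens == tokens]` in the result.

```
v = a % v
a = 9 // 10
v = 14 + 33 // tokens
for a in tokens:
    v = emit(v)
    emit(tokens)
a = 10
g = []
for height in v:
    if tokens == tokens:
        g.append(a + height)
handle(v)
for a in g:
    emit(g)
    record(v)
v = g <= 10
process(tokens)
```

Transformed code:
v = a % v
a = 9 // 10
v = 14 + 33 // tokens
for a in tokens:
    v = emit(v)
    emit(tokens)
a = 10
g = [a + height for height in v if tokens == tokens]
handle(v)
for a in g:
    emit(g)
    record(v)
v = g <= 10
process(tokens)

8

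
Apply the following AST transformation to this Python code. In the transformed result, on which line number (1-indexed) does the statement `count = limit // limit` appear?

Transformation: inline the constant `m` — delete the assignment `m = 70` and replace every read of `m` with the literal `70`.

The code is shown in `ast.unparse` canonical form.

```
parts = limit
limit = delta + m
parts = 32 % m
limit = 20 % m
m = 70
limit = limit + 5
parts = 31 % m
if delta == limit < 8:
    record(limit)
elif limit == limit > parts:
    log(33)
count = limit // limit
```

Transformed code:
parts = limit
limit = delta + 70
parts = 32 % 70
limit = 20 % 70
limit = limit + 5
parts = 31 % 70
if delta == limit < 8:
    record(limit)
elif limit == limit > parts:
    log(33)
count = limit // limit

11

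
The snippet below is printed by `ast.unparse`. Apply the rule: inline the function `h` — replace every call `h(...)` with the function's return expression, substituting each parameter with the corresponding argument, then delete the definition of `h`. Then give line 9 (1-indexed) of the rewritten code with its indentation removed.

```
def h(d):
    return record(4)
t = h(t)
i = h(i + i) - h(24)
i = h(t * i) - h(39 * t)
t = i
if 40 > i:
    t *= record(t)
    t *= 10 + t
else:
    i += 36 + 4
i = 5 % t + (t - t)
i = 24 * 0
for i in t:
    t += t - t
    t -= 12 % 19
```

i += 36 + 4

Transformed code:
t = record(4)
i = record(4) - record(4)
i = record(4) - record(4)
t = i
if 40 > i:
    t *= record(t)
    t *= 10 + t
else:
    i += 36 + 4
i = 5 % t + (t - t)
i = 24 * 0
for i in t:
    t += t - t
    t -= 12 % 19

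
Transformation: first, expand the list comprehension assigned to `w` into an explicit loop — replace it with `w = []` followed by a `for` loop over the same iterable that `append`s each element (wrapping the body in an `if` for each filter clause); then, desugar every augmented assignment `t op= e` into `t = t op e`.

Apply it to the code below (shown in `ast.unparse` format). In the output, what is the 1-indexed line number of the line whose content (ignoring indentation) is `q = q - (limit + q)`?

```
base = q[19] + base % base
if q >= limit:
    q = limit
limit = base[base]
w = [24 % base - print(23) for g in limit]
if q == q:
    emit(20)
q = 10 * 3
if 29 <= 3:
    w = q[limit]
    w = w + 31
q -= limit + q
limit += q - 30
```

14

Transformed code:
base = q[19] + base % base
if q >= limit:
    q = limit
limit = base[base]
w = []
for g in limit:
    w.append(24 % base - print(23))
if q == q:
    emit(20)
q = 10 * 3
if 29 <= 3:
    w = q[limit]
    w = w + 31
q = q - (limit + q)
limit = limit + (q - 30)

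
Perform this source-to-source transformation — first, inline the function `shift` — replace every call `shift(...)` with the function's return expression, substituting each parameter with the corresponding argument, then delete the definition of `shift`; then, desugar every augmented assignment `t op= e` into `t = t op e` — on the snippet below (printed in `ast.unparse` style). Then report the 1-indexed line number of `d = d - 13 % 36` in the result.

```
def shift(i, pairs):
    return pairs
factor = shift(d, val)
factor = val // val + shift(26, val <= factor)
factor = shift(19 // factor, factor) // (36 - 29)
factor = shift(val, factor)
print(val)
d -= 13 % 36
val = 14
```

Transformed code:
factor = val
factor = val // val + (val <= factor)
factor = factor // (36 - 29)
factor = factor
print(val)
d = d - 13 % 36
val = 14

6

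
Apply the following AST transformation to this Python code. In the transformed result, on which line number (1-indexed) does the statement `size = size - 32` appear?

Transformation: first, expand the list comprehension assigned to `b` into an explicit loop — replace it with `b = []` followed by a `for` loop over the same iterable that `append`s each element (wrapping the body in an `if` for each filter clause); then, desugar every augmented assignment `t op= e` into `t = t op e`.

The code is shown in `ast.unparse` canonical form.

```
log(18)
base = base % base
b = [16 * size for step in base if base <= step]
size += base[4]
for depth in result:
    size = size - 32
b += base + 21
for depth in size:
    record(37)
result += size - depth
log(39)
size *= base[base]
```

Transformed code:
log(18)
base = base % base
b = []
for step in base:
    if base <= step:
        b.append(16 * size)
size = size + base[4]
for depth in result:
    size = size - 32
b = b + (base + 21)
for depth in size:
    record(37)
result = result + (size - depth)
log(39)
size = size * base[base]

9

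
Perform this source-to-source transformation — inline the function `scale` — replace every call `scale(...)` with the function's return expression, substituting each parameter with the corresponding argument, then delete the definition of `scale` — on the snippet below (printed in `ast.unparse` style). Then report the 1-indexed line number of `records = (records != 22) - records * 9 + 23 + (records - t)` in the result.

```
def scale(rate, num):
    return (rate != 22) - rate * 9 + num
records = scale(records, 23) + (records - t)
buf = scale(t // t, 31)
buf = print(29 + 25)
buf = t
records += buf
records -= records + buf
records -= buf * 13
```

Transformed code:
records = (records != 22) - records * 9 + 23 + (records - t)
buf = (t // t != 22) - t // t * 9 + 31
buf = print(29 + 25)
buf = t
records += buf
records -= records + buf
records -= buf * 13

1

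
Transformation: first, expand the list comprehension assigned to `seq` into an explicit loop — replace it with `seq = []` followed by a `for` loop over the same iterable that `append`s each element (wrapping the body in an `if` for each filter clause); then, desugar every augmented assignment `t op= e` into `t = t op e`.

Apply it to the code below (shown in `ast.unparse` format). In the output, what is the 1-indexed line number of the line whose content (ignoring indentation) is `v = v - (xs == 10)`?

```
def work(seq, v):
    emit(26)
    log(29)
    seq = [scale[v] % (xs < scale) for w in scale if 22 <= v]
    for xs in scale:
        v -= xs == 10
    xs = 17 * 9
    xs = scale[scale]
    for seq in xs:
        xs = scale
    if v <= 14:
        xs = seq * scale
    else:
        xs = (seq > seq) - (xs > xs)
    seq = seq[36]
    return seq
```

9

Transformed code:
def work(seq, v):
    emit(26)
    log(29)
    seq = []
    for w in scale:
        if 22 <= v:
            seq.append(scale[v] % (xs < scale))
    for xs in scale:
        v = v - (xs == 10)
    xs = 17 * 9
    xs = scale[scale]
    for seq in xs:
        xs = scale
    if v <= 14:
        xs = seq * scale
    else:
        xs = (seq > seq) - (xs > xs)
    seq = seq[36]
    return seq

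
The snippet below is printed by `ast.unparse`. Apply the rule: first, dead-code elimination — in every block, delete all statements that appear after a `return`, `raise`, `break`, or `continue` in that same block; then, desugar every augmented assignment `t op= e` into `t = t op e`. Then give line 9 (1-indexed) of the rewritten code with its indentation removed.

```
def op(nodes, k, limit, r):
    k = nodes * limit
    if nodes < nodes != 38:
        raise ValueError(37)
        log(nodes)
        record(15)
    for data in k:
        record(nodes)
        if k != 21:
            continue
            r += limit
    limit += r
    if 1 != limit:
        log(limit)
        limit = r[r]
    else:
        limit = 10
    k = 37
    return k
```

limit = limit + r

Transformed code:
def op(nodes, k, limit, r):
    k = nodes * limit
    if nodes < nodes != 38:
        raise ValueError(37)
    for data in k:
        record(nodes)
        if k != 21:
            continue
    limit = limit + r
    if 1 != limit:
        log(limit)
        limit = r[r]
    else:
        limit = 10
    k = 37
    return k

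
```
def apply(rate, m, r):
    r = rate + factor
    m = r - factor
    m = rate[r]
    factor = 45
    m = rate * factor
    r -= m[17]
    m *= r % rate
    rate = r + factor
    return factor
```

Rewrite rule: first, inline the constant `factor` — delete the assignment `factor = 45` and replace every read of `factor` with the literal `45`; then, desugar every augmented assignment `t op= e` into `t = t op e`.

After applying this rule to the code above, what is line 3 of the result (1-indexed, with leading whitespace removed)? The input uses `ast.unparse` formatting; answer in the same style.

m = r - 45

Transformed code:
def apply(rate, m, r):
    r = rate + 45
    m = r - 45
    m = rate[r]
    m = rate * 45
    r = r - m[17]
    m = m * (r % rate)
    rate = r + 45
    return 45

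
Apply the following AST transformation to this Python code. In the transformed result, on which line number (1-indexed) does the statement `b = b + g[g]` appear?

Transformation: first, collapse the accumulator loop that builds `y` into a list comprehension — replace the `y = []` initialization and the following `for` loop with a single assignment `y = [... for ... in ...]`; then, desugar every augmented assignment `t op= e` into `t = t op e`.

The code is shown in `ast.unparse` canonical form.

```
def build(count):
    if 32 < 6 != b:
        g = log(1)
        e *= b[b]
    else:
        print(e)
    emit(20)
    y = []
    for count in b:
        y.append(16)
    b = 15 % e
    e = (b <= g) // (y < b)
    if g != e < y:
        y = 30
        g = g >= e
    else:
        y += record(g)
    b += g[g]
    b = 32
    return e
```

16

Transformed code:
def build(count):
    if 32 < 6 != b:
        g = log(1)
        e = e * b[b]
    else:
        print(e)
    emit(20)
    y = [16 for count in b]
    b = 15 % e
    e = (b <= g) // (y < b)
    if g != e < y:
        y = 30
        g = g >= e
    else:
        y = y + record(g)
    b = b + g[g]
    b = 32
    return e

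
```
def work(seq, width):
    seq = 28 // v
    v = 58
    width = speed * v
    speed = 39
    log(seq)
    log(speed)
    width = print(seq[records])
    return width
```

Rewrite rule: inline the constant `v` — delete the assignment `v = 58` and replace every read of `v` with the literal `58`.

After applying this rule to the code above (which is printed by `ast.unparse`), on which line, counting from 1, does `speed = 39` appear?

4

Transformed code:
def work(seq, width):
    seq = 28 // 58
    width = speed * 58
    speed = 39
    log(seq)
    log(speed)
    width = print(seq[records])
    return width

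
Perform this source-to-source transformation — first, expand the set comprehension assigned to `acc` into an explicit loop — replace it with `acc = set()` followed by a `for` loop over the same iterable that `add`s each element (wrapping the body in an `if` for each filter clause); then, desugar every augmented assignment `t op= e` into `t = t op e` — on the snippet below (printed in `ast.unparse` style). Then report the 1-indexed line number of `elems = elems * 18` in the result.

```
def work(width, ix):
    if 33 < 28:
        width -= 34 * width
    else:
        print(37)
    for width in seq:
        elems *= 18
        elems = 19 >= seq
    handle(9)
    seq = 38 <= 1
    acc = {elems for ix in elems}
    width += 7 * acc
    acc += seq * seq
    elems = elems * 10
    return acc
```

7

Transformed code:
def work(width, ix):
    if 33 < 28:
        width = width - 34 * width
    else:
        print(37)
    for width in seq:
        elems = elems * 18
        elems = 19 >= seq
    handle(9)
    seq = 38 <= 1
    acc = set()
    for ix in elems:
        acc.add(elems)
    width = width + 7 * acc
    acc = acc + seq * seq
    elems = elems * 10
    return acc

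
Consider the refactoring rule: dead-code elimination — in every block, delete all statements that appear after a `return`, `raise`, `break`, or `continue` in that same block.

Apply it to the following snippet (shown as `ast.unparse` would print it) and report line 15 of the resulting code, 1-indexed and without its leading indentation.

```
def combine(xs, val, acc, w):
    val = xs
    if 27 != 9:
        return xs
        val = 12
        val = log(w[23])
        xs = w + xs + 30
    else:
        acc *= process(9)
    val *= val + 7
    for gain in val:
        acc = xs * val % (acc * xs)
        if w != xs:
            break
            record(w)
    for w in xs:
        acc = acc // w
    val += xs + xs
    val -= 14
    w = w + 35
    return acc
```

val -= 14

Transformed code:
def combine(xs, val, acc, w):
    val = xs
    if 27 != 9:
        return xs
    else:
        acc *= process(9)
    val *= val + 7
    for gain in val:
        acc = xs * val % (acc * xs)
        if w != xs:
            break
    for w in xs:
        acc = acc // w
    val += xs + xs
    val -= 14
    w = w + 35
    return acc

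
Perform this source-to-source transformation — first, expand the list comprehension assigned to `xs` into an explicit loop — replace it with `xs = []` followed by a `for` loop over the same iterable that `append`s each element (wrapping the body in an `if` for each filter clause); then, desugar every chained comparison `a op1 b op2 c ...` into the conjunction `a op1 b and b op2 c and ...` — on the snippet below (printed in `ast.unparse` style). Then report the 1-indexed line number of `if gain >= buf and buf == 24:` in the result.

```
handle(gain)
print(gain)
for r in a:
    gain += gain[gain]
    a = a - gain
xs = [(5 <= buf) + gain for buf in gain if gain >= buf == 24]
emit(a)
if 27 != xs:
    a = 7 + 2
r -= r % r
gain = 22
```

Transformed code:
handle(gain)
print(gain)
for r in a:
    gain += gain[gain]
    a = a - gain
xs = []
for buf in gain:
    if gain >= buf and buf == 24:
        xs.append((5 <= buf) + gain)
emit(a)
if 27 != xs:
    a = 7 + 2
r -= r % r
gain = 22

8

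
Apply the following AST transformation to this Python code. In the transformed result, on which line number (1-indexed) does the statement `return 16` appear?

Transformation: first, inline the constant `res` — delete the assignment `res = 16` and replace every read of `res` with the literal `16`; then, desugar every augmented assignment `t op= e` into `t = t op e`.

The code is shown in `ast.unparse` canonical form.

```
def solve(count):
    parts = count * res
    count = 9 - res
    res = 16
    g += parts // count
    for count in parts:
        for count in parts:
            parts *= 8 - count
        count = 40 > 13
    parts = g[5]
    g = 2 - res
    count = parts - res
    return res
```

Transformed code:
def solve(count):
    parts = count * 16
    count = 9 - 16
    g = g + parts // count
    for count in parts:
        for count in parts:
            parts = parts * (8 - count)
        count = 40 > 13
    parts = g[5]
    g = 2 - 16
    count = parts - 16
    return 16

12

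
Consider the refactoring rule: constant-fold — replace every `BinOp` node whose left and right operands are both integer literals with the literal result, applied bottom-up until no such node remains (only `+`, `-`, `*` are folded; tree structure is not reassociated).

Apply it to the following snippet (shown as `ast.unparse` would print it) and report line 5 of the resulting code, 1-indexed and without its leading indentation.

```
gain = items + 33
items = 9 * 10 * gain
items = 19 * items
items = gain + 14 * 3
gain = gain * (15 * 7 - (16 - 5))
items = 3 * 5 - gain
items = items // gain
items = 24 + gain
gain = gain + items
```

Transformed code:
gain = items + 33
items = 90 * gain
items = 19 * items
items = gain + 42
gain = gain * 94
items = 15 - gain
items = items // gain
items = 24 + gain
gain = gain + items

gain = gain * 94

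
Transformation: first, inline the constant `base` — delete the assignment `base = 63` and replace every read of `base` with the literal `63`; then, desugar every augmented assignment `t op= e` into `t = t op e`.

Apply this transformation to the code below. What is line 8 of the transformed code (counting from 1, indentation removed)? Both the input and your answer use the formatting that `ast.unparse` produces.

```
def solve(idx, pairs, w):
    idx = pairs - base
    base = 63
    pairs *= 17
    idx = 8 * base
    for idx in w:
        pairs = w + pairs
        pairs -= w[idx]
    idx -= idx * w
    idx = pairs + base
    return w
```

idx = idx - idx * w

Transformed code:
def solve(idx, pairs, w):
    idx = pairs - 63
    pairs = pairs * 17
    idx = 8 * 63
    for idx in w:
        pairs = w + pairs
        pairs = pairs - w[idx]
    idx = idx - idx * w
    idx = pairs + 63
    return w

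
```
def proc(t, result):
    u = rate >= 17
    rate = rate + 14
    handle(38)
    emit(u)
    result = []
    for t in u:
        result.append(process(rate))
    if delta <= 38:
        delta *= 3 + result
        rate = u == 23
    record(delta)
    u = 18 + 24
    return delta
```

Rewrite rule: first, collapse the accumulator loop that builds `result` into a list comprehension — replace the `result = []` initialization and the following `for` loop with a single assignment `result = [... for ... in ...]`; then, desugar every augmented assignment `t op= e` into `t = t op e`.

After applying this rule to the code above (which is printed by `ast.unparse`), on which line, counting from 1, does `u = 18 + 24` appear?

Transformed code:
def proc(t, result):
    u = rate >= 17
    rate = rate + 14
    handle(38)
    emit(u)
    result = [process(rate) for t in u]
    if delta <= 38:
        delta = delta * (3 + result)
        rate = u == 23
    record(delta)
    u = 18 + 24
    return delta

11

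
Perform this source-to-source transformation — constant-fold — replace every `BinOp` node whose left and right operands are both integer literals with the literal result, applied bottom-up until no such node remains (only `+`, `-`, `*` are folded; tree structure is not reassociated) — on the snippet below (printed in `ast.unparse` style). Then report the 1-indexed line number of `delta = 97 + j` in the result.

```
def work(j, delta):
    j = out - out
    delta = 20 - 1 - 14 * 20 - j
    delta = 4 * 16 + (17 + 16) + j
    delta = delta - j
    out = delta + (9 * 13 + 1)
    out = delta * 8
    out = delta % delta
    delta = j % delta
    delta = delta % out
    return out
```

Transformed code:
def work(j, delta):
    j = out - out
    delta = -261 - j
    delta = 97 + j
    delta = delta - j
    out = delta + 118
    out = delta * 8
    out = delta % delta
    delta = j % delta
    delta = delta % out
    return out

4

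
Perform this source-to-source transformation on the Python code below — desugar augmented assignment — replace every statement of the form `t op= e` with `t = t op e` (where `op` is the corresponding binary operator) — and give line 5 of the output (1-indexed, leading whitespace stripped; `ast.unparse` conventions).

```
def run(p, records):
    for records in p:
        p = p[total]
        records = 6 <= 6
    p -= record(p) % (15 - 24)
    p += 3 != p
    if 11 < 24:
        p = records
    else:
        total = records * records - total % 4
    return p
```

Transformed code:
def run(p, records):
    for records in p:
        p = p[total]
        records = 6 <= 6
    p = p - record(p) % (15 - 24)
    p = p + (3 != p)
    if 11 < 24:
        p = records
    else:
        total = records * records - total % 4
    return p

p = p - record(p) % (15 - 24)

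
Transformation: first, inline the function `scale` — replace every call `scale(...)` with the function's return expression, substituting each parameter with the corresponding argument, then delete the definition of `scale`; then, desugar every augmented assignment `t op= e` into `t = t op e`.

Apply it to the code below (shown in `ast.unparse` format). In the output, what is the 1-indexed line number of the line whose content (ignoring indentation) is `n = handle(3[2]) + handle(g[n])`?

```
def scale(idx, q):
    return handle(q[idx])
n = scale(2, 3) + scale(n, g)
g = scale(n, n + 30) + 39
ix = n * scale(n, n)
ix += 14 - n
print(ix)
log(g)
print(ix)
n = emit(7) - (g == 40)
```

Transformed code:
n = handle(3[2]) + handle(g[n])
g = handle((n + 30)[n]) + 39
ix = n * handle(n[n])
ix = ix + (14 - n)
print(ix)
log(g)
print(ix)
n = emit(7) - (g == 40)

1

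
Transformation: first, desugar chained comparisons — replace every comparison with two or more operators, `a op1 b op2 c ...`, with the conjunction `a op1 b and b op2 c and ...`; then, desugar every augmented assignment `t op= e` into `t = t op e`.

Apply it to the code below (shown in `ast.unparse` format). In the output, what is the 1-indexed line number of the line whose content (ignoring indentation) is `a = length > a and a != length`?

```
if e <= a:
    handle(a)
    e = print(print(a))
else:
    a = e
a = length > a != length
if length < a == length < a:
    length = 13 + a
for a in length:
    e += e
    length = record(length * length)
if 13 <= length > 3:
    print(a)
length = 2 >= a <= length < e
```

6

Transformed code:
if e <= a:
    handle(a)
    e = print(print(a))
else:
    a = e
a = length > a and a != length
if length < a and a == length and (length < a):
    length = 13 + a
for a in length:
    e = e + e
    length = record(length * length)
if 13 <= length and length > 3:
    print(a)
length = 2 >= a and a <= length and (length < e)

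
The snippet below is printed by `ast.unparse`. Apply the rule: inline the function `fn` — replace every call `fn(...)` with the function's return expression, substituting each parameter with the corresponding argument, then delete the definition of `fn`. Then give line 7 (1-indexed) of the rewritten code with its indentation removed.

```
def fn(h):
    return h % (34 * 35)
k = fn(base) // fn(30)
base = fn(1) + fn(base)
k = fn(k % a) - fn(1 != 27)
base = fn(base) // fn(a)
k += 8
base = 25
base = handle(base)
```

Transformed code:
k = base % (34 * 35) // (30 % (34 * 35))
base = 1 % (34 * 35) + base % (34 * 35)
k = k % a % (34 * 35) - (1 != 27) % (34 * 35)
base = base % (34 * 35) // (a % (34 * 35))
k += 8
base = 25
base = handle(base)

base = handle(base)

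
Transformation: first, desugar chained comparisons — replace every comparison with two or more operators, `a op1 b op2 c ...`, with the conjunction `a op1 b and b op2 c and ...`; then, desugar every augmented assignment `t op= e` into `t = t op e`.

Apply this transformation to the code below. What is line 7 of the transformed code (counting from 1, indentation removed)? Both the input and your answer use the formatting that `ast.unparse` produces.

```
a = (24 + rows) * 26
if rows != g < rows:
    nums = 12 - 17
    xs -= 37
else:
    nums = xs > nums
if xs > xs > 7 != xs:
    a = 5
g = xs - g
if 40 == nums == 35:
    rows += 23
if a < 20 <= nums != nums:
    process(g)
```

Transformed code:
a = (24 + rows) * 26
if rows != g and g < rows:
    nums = 12 - 17
    xs = xs - 37
else:
    nums = xs > nums
if xs > xs and xs > 7 and (7 != xs):
    a = 5
g = xs - g
if 40 == nums and nums == 35:
    rows = rows + 23
if a < 20 and 20 <= nums and (nums != nums):
    process(g)

if xs > xs and xs > 7 and (7 != xs):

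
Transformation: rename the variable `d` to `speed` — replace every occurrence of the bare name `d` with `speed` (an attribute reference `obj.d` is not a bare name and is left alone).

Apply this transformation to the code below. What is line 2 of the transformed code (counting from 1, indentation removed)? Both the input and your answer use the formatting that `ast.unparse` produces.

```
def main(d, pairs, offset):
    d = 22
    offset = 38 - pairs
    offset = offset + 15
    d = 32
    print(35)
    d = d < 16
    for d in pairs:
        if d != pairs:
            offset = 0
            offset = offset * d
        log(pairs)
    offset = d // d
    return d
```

speed = 22

Transformed code:
def main(speed, pairs, offset):
    speed = 22
    offset = 38 - pairs
    offset = offset + 15
    speed = 32
    print(35)
    speed = speed < 16
    for speed in pairs:
        if speed != pairs:
            offset = 0
            offset = offset * speed
        log(pairs)
    offset = speed // speed
    return speed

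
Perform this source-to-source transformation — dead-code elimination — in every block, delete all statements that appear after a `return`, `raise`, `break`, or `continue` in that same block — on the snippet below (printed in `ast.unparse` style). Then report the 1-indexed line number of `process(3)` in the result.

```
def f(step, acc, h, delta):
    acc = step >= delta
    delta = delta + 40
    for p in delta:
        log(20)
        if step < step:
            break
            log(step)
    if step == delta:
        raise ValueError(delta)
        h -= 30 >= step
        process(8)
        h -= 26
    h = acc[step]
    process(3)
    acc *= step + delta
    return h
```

Transformed code:
def f(step, acc, h, delta):
    acc = step >= delta
    delta = delta + 40
    for p in delta:
        log(20)
        if step < step:
            break
    if step == delta:
        raise ValueError(delta)
    h = acc[step]
    process(3)
    acc *= step + delta
    return h

11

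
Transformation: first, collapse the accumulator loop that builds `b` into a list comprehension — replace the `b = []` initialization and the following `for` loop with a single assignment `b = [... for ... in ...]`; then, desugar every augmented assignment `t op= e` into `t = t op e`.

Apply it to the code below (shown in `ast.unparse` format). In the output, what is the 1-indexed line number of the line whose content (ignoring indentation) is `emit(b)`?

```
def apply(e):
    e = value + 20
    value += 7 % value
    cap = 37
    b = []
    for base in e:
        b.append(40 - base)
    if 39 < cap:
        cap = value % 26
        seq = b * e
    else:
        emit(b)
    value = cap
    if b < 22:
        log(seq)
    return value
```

10

Transformed code:
def apply(e):
    e = value + 20
    value = value + 7 % value
    cap = 37
    b = [40 - base for base in e]
    if 39 < cap:
        cap = value % 26
        seq = b * e
    else:
        emit(b)
    value = cap
    if b < 22:
        log(seq)
    return value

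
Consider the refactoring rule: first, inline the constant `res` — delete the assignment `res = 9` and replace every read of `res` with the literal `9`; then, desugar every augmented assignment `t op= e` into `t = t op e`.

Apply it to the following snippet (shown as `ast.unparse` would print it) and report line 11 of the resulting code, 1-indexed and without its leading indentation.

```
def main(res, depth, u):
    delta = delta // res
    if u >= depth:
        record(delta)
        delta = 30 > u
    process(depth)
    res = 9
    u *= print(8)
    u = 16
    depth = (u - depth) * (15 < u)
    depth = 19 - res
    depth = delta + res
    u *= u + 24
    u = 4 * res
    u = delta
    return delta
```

Transformed code:
def main(res, depth, u):
    delta = delta // 9
    if u >= depth:
        record(delta)
        delta = 30 > u
    process(depth)
    u = u * print(8)
    u = 16
    depth = (u - depth) * (15 < u)
    depth = 19 - 9
    depth = delta + 9
    u = u * (u + 24)
    u = 4 * 9
    u = delta
    return delta

depth = delta + 9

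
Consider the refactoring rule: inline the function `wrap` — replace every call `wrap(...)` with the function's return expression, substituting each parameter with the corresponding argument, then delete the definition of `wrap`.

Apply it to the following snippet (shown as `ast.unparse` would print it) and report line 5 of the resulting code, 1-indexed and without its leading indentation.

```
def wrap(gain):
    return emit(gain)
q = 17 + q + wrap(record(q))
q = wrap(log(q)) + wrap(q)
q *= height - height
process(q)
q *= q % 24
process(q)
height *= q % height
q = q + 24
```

q *= q % 24

Transformed code:
q = 17 + q + emit(record(q))
q = emit(log(q)) + emit(q)
q *= height - height
process(q)
q *= q % 24
process(q)
height *= q % height
q = q + 24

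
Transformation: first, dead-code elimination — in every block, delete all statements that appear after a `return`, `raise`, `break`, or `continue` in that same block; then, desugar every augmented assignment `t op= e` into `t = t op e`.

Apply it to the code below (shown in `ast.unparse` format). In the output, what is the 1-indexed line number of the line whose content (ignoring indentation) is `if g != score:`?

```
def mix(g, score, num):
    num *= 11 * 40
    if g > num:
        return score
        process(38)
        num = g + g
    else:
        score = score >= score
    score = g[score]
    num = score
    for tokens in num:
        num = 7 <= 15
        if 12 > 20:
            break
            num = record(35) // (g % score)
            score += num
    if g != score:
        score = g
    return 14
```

Transformed code:
def mix(g, score, num):
    num = num * (11 * 40)
    if g > num:
        return score
    else:
        score = score >= score
    score = g[score]
    num = score
    for tokens in num:
        num = 7 <= 15
        if 12 > 20:
            break
    if g != score:
        score = g
    return 14

13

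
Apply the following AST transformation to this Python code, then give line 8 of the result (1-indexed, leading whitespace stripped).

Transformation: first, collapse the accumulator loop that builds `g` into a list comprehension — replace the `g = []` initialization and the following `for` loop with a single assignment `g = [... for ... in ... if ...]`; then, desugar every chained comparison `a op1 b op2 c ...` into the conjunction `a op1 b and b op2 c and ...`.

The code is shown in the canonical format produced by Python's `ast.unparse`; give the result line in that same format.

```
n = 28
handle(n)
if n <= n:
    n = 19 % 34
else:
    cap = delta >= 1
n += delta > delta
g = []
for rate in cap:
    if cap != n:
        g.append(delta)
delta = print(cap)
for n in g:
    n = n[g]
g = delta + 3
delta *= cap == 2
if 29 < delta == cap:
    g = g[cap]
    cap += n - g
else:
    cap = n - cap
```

Transformed code:
n = 28
handle(n)
if n <= n:
    n = 19 % 34
else:
    cap = delta >= 1
n += delta > delta
g = [delta for rate in cap if cap != n]
delta = print(cap)
for n in g:
    n = n[g]
g = delta + 3
delta *= cap == 2
if 29 < delta and delta == cap:
    g = g[cap]
    cap += n - g
else:
    cap = n - cap

g = [delta for rate in cap if cap != n]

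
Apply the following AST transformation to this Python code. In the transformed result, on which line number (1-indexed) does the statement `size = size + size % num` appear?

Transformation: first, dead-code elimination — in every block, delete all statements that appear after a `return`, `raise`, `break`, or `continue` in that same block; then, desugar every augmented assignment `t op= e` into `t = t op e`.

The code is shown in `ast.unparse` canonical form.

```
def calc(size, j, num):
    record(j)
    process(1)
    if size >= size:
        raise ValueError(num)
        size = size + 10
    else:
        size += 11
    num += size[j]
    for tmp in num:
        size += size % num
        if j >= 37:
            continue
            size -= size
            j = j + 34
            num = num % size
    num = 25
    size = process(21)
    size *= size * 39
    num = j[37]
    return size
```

10

Transformed code:
def calc(size, j, num):
    record(j)
    process(1)
    if size >= size:
        raise ValueError(num)
    else:
        size = size + 11
    num = num + size[j]
    for tmp in num:
        size = size + size % num
        if j >= 37:
            continue
    num = 25
    size = process(21)
    size = size * (size * 39)
    num = j[37]
    return size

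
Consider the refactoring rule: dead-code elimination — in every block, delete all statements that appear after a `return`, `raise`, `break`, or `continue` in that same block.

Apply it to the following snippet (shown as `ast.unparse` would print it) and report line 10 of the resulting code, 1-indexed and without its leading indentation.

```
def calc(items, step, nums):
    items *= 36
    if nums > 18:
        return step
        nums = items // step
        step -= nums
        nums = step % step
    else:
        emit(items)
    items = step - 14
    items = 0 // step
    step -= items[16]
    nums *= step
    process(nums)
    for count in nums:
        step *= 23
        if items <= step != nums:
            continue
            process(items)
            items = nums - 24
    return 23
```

Transformed code:
def calc(items, step, nums):
    items *= 36
    if nums > 18:
        return step
    else:
        emit(items)
    items = step - 14
    items = 0 // step
    step -= items[16]
    nums *= step
    process(nums)
    for count in nums:
        step *= 23
        if items <= step != nums:
            continue
    return 23

nums *= step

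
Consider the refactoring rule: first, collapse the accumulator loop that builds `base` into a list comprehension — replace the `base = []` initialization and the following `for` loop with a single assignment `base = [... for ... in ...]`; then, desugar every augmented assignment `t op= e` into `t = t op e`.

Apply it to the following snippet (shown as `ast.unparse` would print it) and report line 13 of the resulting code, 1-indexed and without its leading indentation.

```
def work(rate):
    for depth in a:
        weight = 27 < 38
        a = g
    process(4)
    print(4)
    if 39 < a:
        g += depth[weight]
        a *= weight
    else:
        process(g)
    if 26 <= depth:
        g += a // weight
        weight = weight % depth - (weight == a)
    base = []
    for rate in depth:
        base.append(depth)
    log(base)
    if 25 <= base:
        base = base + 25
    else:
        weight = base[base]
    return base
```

g = g + a // weight

Transformed code:
def work(rate):
    for depth in a:
        weight = 27 < 38
        a = g
    process(4)
    print(4)
    if 39 < a:
        g = g + depth[weight]
        a = a * weight
    else:
        process(g)
    if 26 <= depth:
        g = g + a // weight
        weight = weight % depth - (weight == a)
    base = [depth for rate in depth]
    log(base)
    if 25 <= base:
        base = base + 25
    else:
        weight = base[base]
    return base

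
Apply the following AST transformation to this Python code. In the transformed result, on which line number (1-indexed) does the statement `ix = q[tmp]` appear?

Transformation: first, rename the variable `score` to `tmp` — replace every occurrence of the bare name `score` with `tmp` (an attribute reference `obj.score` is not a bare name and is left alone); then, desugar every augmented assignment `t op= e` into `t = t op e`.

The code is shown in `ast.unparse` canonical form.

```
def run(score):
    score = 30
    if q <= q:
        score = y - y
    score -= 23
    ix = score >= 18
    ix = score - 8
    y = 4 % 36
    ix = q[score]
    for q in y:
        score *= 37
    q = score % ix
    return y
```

Transformed code:
def run(tmp):
    tmp = 30
    if q <= q:
        tmp = y - y
    tmp = tmp - 23
    ix = tmp >= 18
    ix = tmp - 8
    y = 4 % 36
    ix = q[tmp]
    for q in y:
        tmp = tmp * 37
    q = tmp % ix
    return y

9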